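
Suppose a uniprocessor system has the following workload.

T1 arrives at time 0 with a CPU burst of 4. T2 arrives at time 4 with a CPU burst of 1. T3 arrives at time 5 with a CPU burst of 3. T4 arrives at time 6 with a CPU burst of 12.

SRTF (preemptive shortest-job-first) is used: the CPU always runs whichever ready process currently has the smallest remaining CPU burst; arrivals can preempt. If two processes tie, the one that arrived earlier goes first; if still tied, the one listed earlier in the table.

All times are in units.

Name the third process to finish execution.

T3

Schedule: | T1 0-4 | T2 4-5 | T3 5-8 | T4 8-20 |
Completion: T1=4  T2=5  T3=8  T4=20
Finish order: T1 → T2 → T3 → T4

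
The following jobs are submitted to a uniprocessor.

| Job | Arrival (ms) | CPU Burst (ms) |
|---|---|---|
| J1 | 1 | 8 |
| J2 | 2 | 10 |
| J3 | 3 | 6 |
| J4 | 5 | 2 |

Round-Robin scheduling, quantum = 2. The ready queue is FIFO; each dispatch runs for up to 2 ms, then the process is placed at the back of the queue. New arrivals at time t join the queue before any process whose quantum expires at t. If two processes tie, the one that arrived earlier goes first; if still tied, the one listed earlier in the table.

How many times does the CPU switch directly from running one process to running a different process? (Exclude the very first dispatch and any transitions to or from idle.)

Timeline: | idle 0-1 | J1 1-3 | J2 3-5 | J3 5-7 | J1 7-9 | J4 9-11 | J2 11-13 | J3 13-15 | J1 15-17 | J2 17-19 | J3 19-21 | J1 21-23 | J2 23-27 |
Completion: J1=23  J2=27  J3=21  J4=11
Turnaround (C−A): J1=22  J2=25  J3=18  J4=6

11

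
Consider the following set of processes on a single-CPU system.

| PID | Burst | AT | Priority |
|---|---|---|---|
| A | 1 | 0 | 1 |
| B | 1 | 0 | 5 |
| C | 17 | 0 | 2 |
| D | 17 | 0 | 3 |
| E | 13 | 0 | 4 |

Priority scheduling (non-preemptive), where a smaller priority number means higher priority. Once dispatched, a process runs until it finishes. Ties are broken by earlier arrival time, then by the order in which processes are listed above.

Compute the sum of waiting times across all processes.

102

Gantt: | A 0-1 | C 1-18 | D 18-35 | E 35-48 | B 48-49 |
Completion: A=1  B=49  C=18  D=35  E=48
Turnaround (C−A): A=1  B=49  C=18  D=35  E=48
Waiting = turnaround − burst: A=0, B=48, C=1, D=18, E=35
Total waiting = 0 + 48 + 1 + 18 + 35 = 102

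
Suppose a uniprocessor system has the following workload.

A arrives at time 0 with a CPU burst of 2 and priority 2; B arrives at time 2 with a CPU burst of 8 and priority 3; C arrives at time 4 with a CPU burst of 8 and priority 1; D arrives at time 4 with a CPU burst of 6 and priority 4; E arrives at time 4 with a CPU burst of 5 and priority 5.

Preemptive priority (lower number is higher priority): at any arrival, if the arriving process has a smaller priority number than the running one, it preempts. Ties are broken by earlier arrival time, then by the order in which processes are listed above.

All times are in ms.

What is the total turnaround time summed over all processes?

71

Schedule: | A 0-2 | B 2-4 | C 4-12 | B 12-18 | D 18-24 | E 24-29 |
Completion: A=2  B=18  C=12  D=24  E=29
Turnaround = completion − arrival: A=2, B=16, C=8, D=20, E=25
Total turnaround = 2 + 16 + 8 + 20 + 25 = 71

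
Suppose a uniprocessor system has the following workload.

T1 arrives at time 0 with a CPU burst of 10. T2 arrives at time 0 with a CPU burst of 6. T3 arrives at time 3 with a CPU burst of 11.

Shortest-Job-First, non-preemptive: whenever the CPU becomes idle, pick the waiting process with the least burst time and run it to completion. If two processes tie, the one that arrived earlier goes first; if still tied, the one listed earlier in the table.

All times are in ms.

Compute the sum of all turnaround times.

46

Timeline: | T2 0-6 | T1 6-16 | T3 16-27 |
Completion: T1=16  T2=6  T3=27
Turnaround (C−A): T1=16  T2=6  T3=24
Turnaround = completion − arrival: T1=16, T2=6, T3=24
Total turnaround = 16 + 6 + 24 = 46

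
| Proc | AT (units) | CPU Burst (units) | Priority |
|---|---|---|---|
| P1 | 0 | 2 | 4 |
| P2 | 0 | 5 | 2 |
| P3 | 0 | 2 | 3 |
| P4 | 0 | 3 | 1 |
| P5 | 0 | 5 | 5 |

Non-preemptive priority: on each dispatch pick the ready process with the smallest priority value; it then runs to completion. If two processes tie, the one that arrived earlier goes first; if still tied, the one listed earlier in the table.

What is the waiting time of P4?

0

Timeline: | P4 0-3 | P2 3-8 | P3 8-10 | P1 10-12 | P5 12-17 |
Completion: P1=12  P2=8  P3=10  P4=3  P5=17
Waiting(P4) = turnaround − burst = 3 − 3 = 0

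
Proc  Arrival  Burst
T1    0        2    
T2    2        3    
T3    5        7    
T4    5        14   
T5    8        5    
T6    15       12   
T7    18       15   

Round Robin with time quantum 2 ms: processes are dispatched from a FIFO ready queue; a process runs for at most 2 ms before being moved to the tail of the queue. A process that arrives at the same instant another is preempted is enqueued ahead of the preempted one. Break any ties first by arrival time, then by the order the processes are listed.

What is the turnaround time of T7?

40

Timeline: | T1 0-2 | T2 2-5 | T3 5-7 | T4 7-9 | T3 9-11 | T5 11-13 | T4 13-15 | T3 15-17 | T5 17-19 | T6 19-21 | T4 21-23 | T3 23-24 | T7 24-26 | T5 26-27 | T6 27-29 | T4 29-31 | T7 31-33 | T6 33-35 | T4 35-37 | T7 37-39 | T6 39-41 | T4 41-43 | T7 43-45 | T6 45-47 | T4 47-49 | T7 49-51 | T6 51-53 | T7 53-58 |
Completion: T1=2  T2=5  T3=24  T4=49  T5=27  T6=53  T7=58
Turnaround(T7) = completion − arrival = 58 − 18 = 40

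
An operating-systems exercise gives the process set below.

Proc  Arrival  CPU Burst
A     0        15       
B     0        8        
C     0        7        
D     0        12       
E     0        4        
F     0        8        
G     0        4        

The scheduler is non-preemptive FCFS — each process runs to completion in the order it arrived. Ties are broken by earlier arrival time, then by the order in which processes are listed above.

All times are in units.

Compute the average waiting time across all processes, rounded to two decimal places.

30.00

Timeline: | A 0-15 | B 15-23 | C 23-30 | D 30-42 | E 42-46 | F 46-54 | G 54-58 |
Completion: A=15  B=23  C=30  D=42  E=46  F=54  G=58
Turnaround (C−A): A=15  B=23  C=30  D=42  E=46  F=54  G=58
Waiting times: A=0, B=15, C=23, D=30, E=42, F=46, G=54
Average waiting = (0+15+23+30+42+46+54) / 7 = 210/7 = 30.00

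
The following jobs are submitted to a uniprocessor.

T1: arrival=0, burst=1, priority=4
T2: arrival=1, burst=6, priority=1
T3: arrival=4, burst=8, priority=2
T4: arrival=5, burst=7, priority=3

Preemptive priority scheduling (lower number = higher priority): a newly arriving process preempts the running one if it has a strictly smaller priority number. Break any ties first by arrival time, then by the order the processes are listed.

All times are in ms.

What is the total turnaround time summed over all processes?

35

Schedule: | T1 0-1 | T2 1-7 | T3 7-15 | T4 15-22 |
Completion: T1=1  T2=7  T3=15  T4=22
Turnaround (C−A): T1=1  T2=6  T3=11  T4=17
Turnaround = completion − arrival: T1=1, T2=6, T3=11, T4=17
Total turnaround = 1 + 6 + 11 + 17 = 35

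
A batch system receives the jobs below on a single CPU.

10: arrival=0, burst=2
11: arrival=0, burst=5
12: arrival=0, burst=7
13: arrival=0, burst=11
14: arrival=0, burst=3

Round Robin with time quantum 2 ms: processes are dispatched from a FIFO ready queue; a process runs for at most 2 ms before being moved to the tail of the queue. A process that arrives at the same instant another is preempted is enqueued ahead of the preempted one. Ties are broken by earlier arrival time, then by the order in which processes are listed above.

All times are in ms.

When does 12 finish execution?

Schedule: | 10 0-2 | 11 2-4 | 12 4-6 | 13 6-8 | 14 8-10 | 11 10-12 | 12 12-14 | 13 14-16 | 14 16-17 | 11 17-18 | 12 18-20 | 13 20-22 | 12 22-23 | 13 23-28 |
Completion: 10=2  11=18  12=23  13=28  14=17

23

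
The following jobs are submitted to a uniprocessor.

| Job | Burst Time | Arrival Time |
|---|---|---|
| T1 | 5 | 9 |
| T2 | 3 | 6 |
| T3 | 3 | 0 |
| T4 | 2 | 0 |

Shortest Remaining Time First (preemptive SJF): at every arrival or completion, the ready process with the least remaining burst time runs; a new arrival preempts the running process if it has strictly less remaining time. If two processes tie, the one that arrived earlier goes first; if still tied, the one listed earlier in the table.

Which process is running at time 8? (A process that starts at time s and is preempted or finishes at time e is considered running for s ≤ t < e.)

T2

Schedule: | T4 0-2 | T3 2-5 | idle 5-6 | T2 6-9 | T1 9-14 |
Completion: T1=14  T2=9  T3=5  T4=2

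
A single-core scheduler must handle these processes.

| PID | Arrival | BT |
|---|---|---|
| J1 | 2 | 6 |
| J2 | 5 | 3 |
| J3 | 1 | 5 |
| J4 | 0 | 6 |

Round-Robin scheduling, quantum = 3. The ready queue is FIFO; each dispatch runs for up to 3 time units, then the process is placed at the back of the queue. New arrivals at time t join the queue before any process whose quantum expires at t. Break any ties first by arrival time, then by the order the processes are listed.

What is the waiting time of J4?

6

Gantt: | J4 0-3 | J3 3-6 | J1 6-9 | J4 9-12 | J2 12-15 | J3 15-17 | J1 17-20 |
Completion: J1=20  J2=15  J3=17  J4=12
Waiting(J4) = turnaround − burst = 12 − 6 = 6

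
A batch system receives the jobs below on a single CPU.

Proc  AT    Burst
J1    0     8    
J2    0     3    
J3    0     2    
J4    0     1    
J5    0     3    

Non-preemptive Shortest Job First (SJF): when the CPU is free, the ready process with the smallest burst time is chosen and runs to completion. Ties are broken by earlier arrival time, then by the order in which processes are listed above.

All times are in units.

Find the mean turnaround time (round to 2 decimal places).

7.20

Timeline: | J4 0-1 | J3 1-3 | J2 3-6 | J5 6-9 | J1 9-17 |
Completion: J1=17  J2=6  J3=3  J4=1  J5=9
Turnaround (C−A): J1=17  J2=6  J3=3  J4=1  J5=9
Turnaround times: J1=17, J2=6, J3=3, J4=1, J5=9
Average turnaround = (17+6+3+1+9) / 5 = 36/5 = 7.20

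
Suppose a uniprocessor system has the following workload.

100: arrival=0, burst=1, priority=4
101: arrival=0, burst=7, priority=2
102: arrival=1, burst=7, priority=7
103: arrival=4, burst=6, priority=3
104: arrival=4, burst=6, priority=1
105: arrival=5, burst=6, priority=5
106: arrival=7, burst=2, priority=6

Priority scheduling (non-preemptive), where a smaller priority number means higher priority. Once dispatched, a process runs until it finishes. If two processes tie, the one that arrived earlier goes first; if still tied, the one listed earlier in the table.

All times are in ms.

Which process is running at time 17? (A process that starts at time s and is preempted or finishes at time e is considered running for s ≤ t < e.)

Timeline: | 101 0-7 | 104 7-13 | 103 13-19 | 100 19-20 | 105 20-26 | 106 26-28 | 102 28-35 |
Completion: 100=20  101=7  102=35  103=19  104=13  105=26  106=28
Turnaround (C−A): 100=20  101=7  102=34  103=15  104=9  105=21  106=21

103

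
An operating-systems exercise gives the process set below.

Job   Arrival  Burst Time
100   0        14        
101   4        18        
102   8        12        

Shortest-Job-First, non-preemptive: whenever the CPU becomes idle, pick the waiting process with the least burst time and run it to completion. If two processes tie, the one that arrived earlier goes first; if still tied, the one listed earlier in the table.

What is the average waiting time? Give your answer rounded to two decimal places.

Gantt: | 100 0-14 | 102 14-26 | 101 26-44 |
Completion: 100=14  101=44  102=26
Waiting times: 100=0, 101=22, 102=6
Average waiting = (0+22+6) / 3 = 28/3 = 9.33

9.33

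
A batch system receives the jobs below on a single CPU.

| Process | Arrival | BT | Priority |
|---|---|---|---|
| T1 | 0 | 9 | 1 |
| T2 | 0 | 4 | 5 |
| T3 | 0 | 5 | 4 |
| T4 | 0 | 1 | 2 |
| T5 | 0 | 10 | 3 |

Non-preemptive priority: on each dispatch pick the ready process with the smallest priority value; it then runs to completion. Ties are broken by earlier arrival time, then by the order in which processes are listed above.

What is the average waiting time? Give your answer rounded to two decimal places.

Schedule: | T1 0-9 | T4 9-10 | T5 10-20 | T3 20-25 | T2 25-29 |
Completion: T1=9  T2=29  T3=25  T4=10  T5=20
Waiting times: T1=0, T2=25, T3=20, T4=9, T5=10
Average waiting = (0+25+20+9+10) / 5 = 64/5 = 12.80

12.80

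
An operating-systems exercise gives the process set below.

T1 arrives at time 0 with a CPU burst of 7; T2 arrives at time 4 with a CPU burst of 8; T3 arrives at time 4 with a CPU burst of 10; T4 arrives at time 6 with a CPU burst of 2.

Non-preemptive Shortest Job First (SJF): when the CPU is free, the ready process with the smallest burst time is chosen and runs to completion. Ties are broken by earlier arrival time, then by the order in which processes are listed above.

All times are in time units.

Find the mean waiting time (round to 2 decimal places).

Gantt: | T1 0-7 | T4 7-9 | T2 9-17 | T3 17-27 |
Completion: T1=7  T2=17  T3=27  T4=9
Turnaround (C−A): T1=7  T2=13  T3=23  T4=3
Waiting times: T1=0, T2=5, T3=13, T4=1
Average waiting = (0+5+13+1) / 4 = 19/4 = 4.75

4.75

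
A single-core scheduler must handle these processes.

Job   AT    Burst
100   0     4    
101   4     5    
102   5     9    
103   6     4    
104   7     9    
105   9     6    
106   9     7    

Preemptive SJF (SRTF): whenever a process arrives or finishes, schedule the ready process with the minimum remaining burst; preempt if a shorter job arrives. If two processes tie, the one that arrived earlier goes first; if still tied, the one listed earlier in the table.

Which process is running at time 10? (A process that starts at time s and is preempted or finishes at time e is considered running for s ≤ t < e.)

Gantt: | 100 0-4 | 101 4-9 | 103 9-13 | 105 13-19 | 106 19-26 | 102 26-35 | 104 35-44 |
Completion: 100=4  101=9  102=35  103=13  104=44  105=19  106=26

103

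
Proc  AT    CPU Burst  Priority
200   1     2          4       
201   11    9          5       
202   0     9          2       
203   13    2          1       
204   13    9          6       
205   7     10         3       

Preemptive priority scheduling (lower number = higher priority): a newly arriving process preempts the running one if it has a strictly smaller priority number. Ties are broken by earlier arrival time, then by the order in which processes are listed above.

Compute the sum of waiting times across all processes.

55

Timeline: | 202 0-9 | 205 9-13 | 203 13-15 | 205 15-21 | 200 21-23 | 201 23-32 | 204 32-41 |
Completion: 200=23  201=32  202=9  203=15  204=41  205=21
Turnaround (C−A): 200=22  201=21  202=9  203=2  204=28  205=14
Waiting = turnaround − burst: 200=20, 201=12, 202=0, 203=0, 204=19, 205=4
Total waiting = 20 + 12 + 0 + 0 + 19 + 4 = 55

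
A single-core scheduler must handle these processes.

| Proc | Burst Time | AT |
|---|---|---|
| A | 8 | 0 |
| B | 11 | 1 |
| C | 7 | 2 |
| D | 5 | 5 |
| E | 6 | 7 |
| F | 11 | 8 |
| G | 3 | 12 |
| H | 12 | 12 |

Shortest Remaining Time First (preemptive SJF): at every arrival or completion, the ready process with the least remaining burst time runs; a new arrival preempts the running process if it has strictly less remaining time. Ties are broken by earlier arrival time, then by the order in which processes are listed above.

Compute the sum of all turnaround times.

195

Schedule: | A 0-8 | D 8-13 | G 13-16 | E 16-22 | C 22-29 | B 29-40 | F 40-51 | H 51-63 |
Completion: A=8  B=40  C=29  D=13  E=22  F=51  G=16  H=63
Turnaround (C−A): A=8  B=39  C=27  D=8  E=15  F=43  G=4  H=51
Turnaround = completion − arrival: A=8, B=39, C=27, D=8, E=15, F=43, G=4, H=51
Total turnaround = 8 + 39 + 27 + 8 + 15 + 43 + 4 + 51 = 195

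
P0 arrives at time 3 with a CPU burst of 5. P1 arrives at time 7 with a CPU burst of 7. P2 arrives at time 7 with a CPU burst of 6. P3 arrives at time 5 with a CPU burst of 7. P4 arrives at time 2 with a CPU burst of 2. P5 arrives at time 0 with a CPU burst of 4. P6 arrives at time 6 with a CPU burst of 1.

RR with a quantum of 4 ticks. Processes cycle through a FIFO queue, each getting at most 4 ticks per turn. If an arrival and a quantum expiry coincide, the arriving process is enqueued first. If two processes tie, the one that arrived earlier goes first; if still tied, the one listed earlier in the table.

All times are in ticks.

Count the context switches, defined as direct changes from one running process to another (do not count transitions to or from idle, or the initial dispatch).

Schedule: | P5 0-4 | P4 4-6 | P0 6-10 | P3 10-14 | P6 14-15 | P1 15-19 | P2 19-23 | P0 23-24 | P3 24-27 | P1 27-30 | P2 30-32 |
Completion: P0=24  P1=30  P2=32  P3=27  P4=6  P5=4  P6=15
Turnaround (C−A): P0=21  P1=23  P2=25  P3=22  P4=4  P5=4  P6=9

10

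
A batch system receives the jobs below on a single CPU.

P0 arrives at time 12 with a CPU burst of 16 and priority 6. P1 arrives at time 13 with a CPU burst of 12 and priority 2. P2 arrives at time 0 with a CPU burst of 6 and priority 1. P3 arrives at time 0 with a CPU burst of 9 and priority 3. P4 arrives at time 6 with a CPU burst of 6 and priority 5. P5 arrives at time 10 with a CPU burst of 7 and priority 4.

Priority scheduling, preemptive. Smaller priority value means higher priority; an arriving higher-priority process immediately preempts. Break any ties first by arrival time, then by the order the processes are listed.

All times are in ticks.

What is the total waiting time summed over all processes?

Timeline: | P2 0-6 | P3 6-13 | P1 13-25 | P3 25-27 | P5 27-34 | P4 34-40 | P0 40-56 |
Completion: P0=56  P1=25  P2=6  P3=27  P4=40  P5=34
Turnaround (C−A): P0=44  P1=12  P2=6  P3=27  P4=34  P5=24
Waiting = turnaround − burst: P0=28, P1=0, P2=0, P3=18, P4=28, P5=17
Total waiting = 28 + 0 + 0 + 18 + 28 + 17 = 91

91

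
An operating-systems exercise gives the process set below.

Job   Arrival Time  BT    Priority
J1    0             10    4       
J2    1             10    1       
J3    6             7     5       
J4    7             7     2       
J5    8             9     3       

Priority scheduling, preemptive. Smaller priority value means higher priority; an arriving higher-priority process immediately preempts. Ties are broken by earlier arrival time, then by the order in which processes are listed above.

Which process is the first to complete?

Gantt: | J1 0-1 | J2 1-11 | J4 11-18 | J5 18-27 | J1 27-36 | J3 36-43 |
Completion: J1=36  J2=11  J3=43  J4=18  J5=27
Finish order: J2 → J4 → J5 → J1 → J3

J2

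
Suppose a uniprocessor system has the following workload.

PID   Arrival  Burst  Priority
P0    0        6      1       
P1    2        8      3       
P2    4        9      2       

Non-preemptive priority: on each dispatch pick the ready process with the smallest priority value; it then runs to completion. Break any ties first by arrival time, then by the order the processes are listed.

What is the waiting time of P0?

0

Timeline: | P0 0-6 | P2 6-15 | P1 15-23 |
Completion: P0=6  P1=23  P2=15
Turnaround (C−A): P0=6  P1=21  P2=11
Waiting(P0) = turnaround − burst = 6 − 6 = 0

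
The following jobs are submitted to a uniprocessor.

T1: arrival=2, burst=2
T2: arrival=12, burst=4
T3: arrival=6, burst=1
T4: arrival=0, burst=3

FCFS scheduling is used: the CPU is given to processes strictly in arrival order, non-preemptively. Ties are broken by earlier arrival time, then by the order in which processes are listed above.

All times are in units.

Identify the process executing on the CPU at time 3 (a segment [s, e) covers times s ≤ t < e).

Gantt: | T4 0-3 | T1 3-5 | idle 5-6 | T3 6-7 | idle 7-12 | T2 12-16 |
Completion: T1=5  T2=16  T3=7  T4=3

T1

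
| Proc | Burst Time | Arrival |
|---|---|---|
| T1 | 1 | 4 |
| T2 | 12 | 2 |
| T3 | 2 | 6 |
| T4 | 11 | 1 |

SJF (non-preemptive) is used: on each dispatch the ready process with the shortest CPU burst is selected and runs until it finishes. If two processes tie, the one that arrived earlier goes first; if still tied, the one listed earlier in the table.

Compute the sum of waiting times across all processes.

28

Timeline: | idle 0-1 | T4 1-12 | T1 12-13 | T3 13-15 | T2 15-27 |
Completion: T1=13  T2=27  T3=15  T4=12
Turnaround (C−A): T1=9  T2=25  T3=9  T4=11
Waiting = turnaround − burst: T1=8, T2=13, T3=7, T4=0
Total waiting = 8 + 13 + 7 + 0 = 28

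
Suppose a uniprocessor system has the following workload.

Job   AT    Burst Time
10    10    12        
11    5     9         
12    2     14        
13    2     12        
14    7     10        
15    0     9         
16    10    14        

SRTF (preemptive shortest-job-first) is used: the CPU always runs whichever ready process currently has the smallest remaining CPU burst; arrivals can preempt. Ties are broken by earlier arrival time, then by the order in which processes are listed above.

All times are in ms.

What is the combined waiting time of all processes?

Gantt: | 15 0-9 | 11 9-18 | 14 18-28 | 13 28-40 | 10 40-52 | 12 52-66 | 16 66-80 |
Completion: 10=52  11=18  12=66  13=40  14=28  15=9  16=80
Turnaround (C−A): 10=42  11=13  12=64  13=38  14=21  15=9  16=70
Waiting = turnaround − burst: 10=30, 11=4, 12=50, 13=26, 14=11, 15=0, 16=56
Total waiting = 30 + 4 + 50 + 26 + 11 + 0 + 56 = 177

177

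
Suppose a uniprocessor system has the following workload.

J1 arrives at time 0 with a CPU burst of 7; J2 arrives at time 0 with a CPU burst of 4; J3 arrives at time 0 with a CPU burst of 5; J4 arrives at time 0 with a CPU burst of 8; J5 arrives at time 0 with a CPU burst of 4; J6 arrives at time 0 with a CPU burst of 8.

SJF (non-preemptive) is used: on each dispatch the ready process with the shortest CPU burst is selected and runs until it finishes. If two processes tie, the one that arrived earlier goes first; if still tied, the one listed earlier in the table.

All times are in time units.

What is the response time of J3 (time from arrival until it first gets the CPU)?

Gantt: | J2 0-4 | J5 4-8 | J3 8-13 | J1 13-20 | J4 20-28 | J6 28-36 |
Completion: J1=20  J2=4  J3=13  J4=28  J5=8  J6=36
Turnaround (C−A): J1=20  J2=4  J3=13  J4=28  J5=8  J6=36
Response(J3) = first start − arrival = 8 − 0 = 8

8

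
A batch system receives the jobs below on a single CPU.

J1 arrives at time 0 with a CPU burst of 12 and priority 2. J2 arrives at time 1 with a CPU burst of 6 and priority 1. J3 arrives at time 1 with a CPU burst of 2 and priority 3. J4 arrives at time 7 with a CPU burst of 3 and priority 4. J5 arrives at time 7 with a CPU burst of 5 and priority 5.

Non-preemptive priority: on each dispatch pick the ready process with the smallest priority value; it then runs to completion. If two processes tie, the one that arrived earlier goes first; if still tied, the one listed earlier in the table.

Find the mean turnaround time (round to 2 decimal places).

Gantt: | J1 0-12 | J2 12-18 | J3 18-20 | J4 20-23 | J5 23-28 |
Completion: J1=12  J2=18  J3=20  J4=23  J5=28
Turnaround times: J1=12, J2=17, J3=19, J4=16, J5=21
Average turnaround = (12+17+19+16+21) / 5 = 85/5 = 17.00

17.00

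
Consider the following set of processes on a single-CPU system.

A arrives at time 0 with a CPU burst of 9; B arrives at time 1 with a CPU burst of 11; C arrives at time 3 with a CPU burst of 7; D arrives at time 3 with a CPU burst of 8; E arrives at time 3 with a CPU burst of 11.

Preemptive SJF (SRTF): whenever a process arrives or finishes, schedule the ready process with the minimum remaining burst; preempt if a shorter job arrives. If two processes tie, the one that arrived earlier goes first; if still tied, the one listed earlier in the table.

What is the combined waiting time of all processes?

Schedule: | A 0-9 | C 9-16 | D 16-24 | B 24-35 | E 35-46 |
Completion: A=9  B=35  C=16  D=24  E=46
Waiting = turnaround − burst: A=0, B=23, C=6, D=13, E=32
Total waiting = 0 + 23 + 6 + 13 + 32 = 74

74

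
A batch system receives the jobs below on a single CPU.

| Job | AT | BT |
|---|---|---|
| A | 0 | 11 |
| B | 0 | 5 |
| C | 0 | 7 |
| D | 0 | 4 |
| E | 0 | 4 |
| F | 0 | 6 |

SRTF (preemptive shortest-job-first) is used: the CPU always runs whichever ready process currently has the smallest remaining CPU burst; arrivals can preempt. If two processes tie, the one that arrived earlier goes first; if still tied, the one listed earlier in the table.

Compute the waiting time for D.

Gantt: | D 0-4 | E 4-8 | B 8-13 | F 13-19 | C 19-26 | A 26-37 |
Completion: A=37  B=13  C=26  D=4  E=8  F=19
Turnaround (C−A): A=37  B=13  C=26  D=4  E=8  F=19
Waiting(D) = turnaround − burst = 4 − 4 = 0

0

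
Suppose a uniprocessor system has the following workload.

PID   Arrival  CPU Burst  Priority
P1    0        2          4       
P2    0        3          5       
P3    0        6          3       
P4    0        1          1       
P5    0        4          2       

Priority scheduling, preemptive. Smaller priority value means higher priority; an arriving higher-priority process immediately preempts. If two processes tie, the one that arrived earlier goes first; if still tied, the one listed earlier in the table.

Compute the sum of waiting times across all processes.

Gantt: | P4 0-1 | P5 1-5 | P3 5-11 | P1 11-13 | P2 13-16 |
Completion: P1=13  P2=16  P3=11  P4=1  P5=5
Waiting = turnaround − burst: P1=11, P2=13, P3=5, P4=0, P5=1
Total waiting = 11 + 13 + 5 + 0 + 1 = 30

30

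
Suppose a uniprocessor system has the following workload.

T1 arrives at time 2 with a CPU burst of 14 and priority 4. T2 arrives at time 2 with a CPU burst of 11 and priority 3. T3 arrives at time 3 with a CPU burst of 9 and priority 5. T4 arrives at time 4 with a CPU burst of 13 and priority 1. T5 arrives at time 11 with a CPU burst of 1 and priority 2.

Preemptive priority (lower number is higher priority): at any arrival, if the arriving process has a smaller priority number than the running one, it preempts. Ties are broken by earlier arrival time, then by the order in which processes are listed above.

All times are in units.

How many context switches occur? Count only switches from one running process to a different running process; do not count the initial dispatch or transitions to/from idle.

Timeline: | idle 0-2 | T2 2-4 | T4 4-17 | T5 17-18 | T2 18-27 | T1 27-41 | T3 41-50 |
Completion: T1=41  T2=27  T3=50  T4=17  T5=18

5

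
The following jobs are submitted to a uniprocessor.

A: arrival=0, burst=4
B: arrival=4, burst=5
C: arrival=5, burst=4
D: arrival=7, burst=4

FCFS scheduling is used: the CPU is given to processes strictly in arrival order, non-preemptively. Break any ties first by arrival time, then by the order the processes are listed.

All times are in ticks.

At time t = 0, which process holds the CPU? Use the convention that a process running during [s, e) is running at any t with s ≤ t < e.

A

Timeline: | A 0-4 | B 4-9 | C 9-13 | D 13-17 |
Completion: A=4  B=9  C=13  D=17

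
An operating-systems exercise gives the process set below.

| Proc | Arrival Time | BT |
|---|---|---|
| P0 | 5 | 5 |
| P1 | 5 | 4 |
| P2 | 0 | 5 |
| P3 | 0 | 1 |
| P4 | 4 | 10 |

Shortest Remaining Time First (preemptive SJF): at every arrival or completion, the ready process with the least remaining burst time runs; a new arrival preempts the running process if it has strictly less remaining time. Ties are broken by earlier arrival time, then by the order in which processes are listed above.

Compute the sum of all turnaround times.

43

Gantt: | P3 0-1 | P2 1-6 | P1 6-10 | P0 10-15 | P4 15-25 |
Completion: P0=15  P1=10  P2=6  P3=1  P4=25
Turnaround (C−A): P0=10  P1=5  P2=6  P3=1  P4=21
Turnaround = completion − arrival: P0=10, P1=5, P2=6, P3=1, P4=21
Total turnaround = 10 + 5 + 6 + 1 + 21 = 43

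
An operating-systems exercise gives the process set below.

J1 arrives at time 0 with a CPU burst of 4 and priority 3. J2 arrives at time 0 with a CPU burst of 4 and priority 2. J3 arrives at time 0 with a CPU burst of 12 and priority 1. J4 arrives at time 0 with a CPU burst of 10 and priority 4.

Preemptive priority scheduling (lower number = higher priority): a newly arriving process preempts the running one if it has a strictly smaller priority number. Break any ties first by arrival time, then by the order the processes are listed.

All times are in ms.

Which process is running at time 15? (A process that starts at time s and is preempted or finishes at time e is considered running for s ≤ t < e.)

Timeline: | J3 0-12 | J2 12-16 | J1 16-20 | J4 20-30 |
Completion: J1=20  J2=16  J3=12  J4=30
Turnaround (C−A): J1=20  J2=16  J3=12  J4=30

J2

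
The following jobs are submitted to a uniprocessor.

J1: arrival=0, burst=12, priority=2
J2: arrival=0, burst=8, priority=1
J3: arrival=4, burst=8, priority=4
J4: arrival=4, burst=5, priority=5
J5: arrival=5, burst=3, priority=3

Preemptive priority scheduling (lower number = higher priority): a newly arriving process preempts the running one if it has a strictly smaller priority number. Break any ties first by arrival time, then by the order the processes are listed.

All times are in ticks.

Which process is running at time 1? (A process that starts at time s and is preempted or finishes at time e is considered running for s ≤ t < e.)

J2

Schedule: | J2 0-8 | J1 8-20 | J5 20-23 | J3 23-31 | J4 31-36 |
Completion: J1=20  J2=8  J3=31  J4=36  J5=23
Turnaround (C−A): J1=20  J2=8  J3=27  J4=32  J5=18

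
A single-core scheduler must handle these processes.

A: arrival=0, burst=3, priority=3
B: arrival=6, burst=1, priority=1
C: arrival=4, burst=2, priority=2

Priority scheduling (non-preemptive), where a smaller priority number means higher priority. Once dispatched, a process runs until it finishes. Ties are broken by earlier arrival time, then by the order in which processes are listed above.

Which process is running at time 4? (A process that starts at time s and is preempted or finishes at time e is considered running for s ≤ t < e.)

C

Timeline: | A 0-3 | idle 3-4 | C 4-6 | B 6-7 |
Completion: A=3  B=7  C=6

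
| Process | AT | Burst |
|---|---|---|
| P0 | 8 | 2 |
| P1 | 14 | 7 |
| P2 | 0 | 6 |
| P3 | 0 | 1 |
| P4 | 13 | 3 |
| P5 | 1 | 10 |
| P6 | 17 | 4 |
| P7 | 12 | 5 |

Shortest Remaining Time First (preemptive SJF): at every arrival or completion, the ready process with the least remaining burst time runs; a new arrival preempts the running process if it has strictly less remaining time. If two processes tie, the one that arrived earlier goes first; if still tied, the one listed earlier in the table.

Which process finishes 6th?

P6

Schedule: | P3 0-1 | P2 1-7 | P5 7-8 | P0 8-10 | P5 10-12 | P7 12-13 | P4 13-16 | P7 16-20 | P6 20-24 | P5 24-31 | P1 31-38 |
Completion: P0=10  P1=38  P2=7  P3=1  P4=16  P5=31  P6=24  P7=20
Finish order: P3 → P2 → P0 → P4 → P7 → P6 → P5 → P1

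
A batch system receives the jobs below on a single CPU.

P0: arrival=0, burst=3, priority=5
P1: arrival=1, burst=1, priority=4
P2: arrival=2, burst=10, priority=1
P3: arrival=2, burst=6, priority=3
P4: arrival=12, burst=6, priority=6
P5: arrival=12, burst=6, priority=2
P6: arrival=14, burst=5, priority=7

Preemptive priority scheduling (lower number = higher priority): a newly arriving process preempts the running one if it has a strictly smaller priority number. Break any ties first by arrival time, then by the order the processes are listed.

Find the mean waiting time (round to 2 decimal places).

10.14

Timeline: | P0 0-1 | P1 1-2 | P2 2-12 | P5 12-18 | P3 18-24 | P0 24-26 | P4 26-32 | P6 32-37 |
Completion: P0=26  P1=2  P2=12  P3=24  P4=32  P5=18  P6=37
Turnaround (C−A): P0=26  P1=1  P2=10  P3=22  P4=20  P5=6  P6=23
Waiting times: P0=23, P1=0, P2=0, P3=16, P4=14, P5=0, P6=18
Average waiting = (23+0+0+16+14+0+18) / 7 = 71/7 = 10.14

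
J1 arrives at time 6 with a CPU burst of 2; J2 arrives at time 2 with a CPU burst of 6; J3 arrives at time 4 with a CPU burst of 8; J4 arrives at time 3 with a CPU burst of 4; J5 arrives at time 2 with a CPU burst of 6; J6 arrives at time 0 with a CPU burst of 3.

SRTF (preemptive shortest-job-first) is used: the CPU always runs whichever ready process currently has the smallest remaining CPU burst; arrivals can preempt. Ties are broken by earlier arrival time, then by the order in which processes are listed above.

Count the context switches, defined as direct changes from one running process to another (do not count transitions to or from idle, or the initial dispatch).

5

Schedule: | J6 0-3 | J4 3-7 | J1 7-9 | J2 9-15 | J5 15-21 | J3 21-29 |
Completion: J1=9  J2=15  J3=29  J4=7  J5=21  J6=3
Turnaround (C−A): J1=3  J2=13  J3=25  J4=4  J5=19  J6=3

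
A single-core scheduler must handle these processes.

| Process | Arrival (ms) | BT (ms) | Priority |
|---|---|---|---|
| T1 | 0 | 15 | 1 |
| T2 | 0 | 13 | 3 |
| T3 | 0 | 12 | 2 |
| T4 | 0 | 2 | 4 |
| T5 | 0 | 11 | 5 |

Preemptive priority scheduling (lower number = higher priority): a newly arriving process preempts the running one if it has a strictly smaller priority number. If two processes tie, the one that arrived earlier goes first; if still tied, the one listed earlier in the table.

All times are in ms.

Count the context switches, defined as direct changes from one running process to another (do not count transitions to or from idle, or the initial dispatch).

4

Schedule: | T1 0-15 | T3 15-27 | T2 27-40 | T4 40-42 | T5 42-53 |
Completion: T1=15  T2=40  T3=27  T4=42  T5=53
Turnaround (C−A): T1=15  T2=40  T3=27  T4=42  T5=53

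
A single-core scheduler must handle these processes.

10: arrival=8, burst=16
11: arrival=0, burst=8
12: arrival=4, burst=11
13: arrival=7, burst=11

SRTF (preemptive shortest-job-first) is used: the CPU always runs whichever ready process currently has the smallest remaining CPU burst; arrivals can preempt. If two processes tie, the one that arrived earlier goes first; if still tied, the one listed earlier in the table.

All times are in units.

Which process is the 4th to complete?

Schedule: | 11 0-8 | 12 8-19 | 13 19-30 | 10 30-46 |
Completion: 10=46  11=8  12=19  13=30
Turnaround (C−A): 10=38  11=8  12=15  13=23
Finish order: 11 → 12 → 13 → 10

10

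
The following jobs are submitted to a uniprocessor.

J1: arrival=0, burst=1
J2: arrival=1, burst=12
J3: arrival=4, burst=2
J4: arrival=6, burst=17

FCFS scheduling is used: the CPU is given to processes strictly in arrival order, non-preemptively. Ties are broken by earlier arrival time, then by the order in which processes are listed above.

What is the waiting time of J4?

9

Gantt: | J1 0-1 | J2 1-13 | J3 13-15 | J4 15-32 |
Completion: J1=1  J2=13  J3=15  J4=32
Waiting(J4) = turnaround − burst = 26 − 17 = 9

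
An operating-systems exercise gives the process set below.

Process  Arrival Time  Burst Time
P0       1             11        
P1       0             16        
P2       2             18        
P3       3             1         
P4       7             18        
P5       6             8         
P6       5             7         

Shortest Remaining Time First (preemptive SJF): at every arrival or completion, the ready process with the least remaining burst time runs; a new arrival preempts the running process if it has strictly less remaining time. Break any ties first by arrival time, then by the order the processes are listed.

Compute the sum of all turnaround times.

Timeline: | P1 0-1 | P0 1-3 | P3 3-4 | P0 4-5 | P6 5-12 | P0 12-20 | P5 20-28 | P1 28-43 | P2 43-61 | P4 61-79 |
Completion: P0=20  P1=43  P2=61  P3=4  P4=79  P5=28  P6=12
Turnaround (C−A): P0=19  P1=43  P2=59  P3=1  P4=72  P5=22  P6=7
Turnaround = completion − arrival: P0=19, P1=43, P2=59, P3=1, P4=72, P5=22, P6=7
Total turnaround = 19 + 43 + 59 + 1 + 72 + 22 + 7 = 223

223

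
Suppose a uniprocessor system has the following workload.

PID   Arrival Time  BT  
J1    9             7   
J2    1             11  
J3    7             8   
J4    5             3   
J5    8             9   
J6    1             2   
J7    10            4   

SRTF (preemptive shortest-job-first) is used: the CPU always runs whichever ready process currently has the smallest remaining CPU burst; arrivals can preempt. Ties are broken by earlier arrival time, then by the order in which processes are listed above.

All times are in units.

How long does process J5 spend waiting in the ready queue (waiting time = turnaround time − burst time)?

Schedule: | idle 0-1 | J6 1-3 | J2 3-5 | J4 5-8 | J3 8-10 | J7 10-14 | J3 14-20 | J1 20-27 | J2 27-36 | J5 36-45 |
Completion: J1=27  J2=36  J3=20  J4=8  J5=45  J6=3  J7=14
Waiting(J5) = turnaround − burst = 37 − 9 = 28

28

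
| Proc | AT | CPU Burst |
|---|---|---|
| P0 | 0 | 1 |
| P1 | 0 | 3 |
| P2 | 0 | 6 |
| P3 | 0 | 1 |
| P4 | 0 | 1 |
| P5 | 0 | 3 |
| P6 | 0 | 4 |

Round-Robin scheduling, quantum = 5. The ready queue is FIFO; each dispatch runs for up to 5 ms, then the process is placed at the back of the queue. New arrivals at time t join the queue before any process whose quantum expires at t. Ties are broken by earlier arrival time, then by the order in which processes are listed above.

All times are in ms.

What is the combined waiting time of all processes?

Gantt: | P0 0-1 | P1 1-4 | P2 4-9 | P3 9-10 | P4 10-11 | P5 11-14 | P6 14-18 | P2 18-19 |
Completion: P0=1  P1=4  P2=19  P3=10  P4=11  P5=14  P6=18
Waiting = turnaround − burst: P0=0, P1=1, P2=13, P3=9, P4=10, P5=11, P6=14
Total waiting = 0 + 1 + 13 + 9 + 10 + 11 + 14 = 58

58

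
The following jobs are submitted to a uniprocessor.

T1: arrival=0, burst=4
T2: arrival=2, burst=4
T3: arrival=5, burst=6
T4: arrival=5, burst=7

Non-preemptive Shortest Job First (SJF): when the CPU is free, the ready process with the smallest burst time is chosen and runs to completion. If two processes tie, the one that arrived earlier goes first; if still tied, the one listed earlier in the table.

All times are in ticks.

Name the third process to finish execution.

Gantt: | T1 0-4 | T2 4-8 | T3 8-14 | T4 14-21 |
Completion: T1=4  T2=8  T3=14  T4=21
Turnaround (C−A): T1=4  T2=6  T3=9  T4=16
Finish order: T1 → T2 → T3 → T4

T3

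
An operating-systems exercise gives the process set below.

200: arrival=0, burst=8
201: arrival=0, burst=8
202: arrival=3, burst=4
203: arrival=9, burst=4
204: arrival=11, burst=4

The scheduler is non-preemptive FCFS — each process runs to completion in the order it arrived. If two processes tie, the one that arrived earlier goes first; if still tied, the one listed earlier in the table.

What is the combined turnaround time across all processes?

Schedule: | 200 0-8 | 201 8-16 | 202 16-20 | 203 20-24 | 204 24-28 |
Completion: 200=8  201=16  202=20  203=24  204=28
Turnaround (C−A): 200=8  201=16  202=17  203=15  204=17
Turnaround = completion − arrival: 200=8, 201=16, 202=17, 203=15, 204=17
Total turnaround = 8 + 16 + 17 + 15 + 17 = 73

73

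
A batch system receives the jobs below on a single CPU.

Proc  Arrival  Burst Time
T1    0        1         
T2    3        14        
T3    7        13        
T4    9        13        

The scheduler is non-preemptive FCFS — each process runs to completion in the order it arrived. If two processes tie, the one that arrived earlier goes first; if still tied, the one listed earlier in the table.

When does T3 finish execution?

30

Gantt: | T1 0-1 | idle 1-3 | T2 3-17 | T3 17-30 | T4 30-43 |
Completion: T1=1  T2=17  T3=30  T4=43
Turnaround (C−A): T1=1  T2=14  T3=23  T4=34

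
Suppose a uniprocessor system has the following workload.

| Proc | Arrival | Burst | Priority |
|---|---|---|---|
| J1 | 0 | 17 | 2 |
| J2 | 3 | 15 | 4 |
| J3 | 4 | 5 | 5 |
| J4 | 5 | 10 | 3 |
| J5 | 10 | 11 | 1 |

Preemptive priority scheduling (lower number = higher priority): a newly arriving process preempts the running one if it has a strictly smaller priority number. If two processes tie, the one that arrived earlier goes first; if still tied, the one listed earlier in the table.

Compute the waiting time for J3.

49

Timeline: | J1 0-10 | J5 10-21 | J1 21-28 | J4 28-38 | J2 38-53 | J3 53-58 |
Completion: J1=28  J2=53  J3=58  J4=38  J5=21
Waiting(J3) = turnaround − burst = 54 − 5 = 49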